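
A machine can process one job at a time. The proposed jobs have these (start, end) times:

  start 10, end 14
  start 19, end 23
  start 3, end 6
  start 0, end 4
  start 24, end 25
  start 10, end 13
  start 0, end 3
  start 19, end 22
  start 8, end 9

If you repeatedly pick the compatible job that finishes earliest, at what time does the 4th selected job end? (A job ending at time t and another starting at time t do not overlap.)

Sorted by end: (0,3)  (0,4)  (3,6)  (8,9)  (10,13)  (10,14)  (19,22)  (19,23)  (24,25)
take (0,3); skip (0,4); take (3,6); take (8,9); take (10,13); take (19,22); take (24,25).
Selected: (0,3) (3,6) (8,9) (10,13) (19,22) (24,25)

13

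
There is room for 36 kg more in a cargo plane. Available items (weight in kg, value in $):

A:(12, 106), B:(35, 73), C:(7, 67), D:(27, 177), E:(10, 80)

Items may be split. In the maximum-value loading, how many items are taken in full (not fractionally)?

3

Order: C (67/7=9.57) > A (106/12=8.83) > E (80/10=8.00) > D (177/27=6.56) > B (73/35=2.09)
Fill: take C (7 @ 67) → take A (12 @ 106) → take E (10 @ 80) → take 7/27 of D → 45.89; 36/36 used.
3 item(s) taken whole; one partial (take 7/27 of D).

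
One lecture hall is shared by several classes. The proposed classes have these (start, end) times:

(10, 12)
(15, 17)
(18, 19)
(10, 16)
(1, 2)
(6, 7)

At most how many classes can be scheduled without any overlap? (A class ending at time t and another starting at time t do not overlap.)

5

By end time: (1,2), (6,7), (10,12), (10,16), (15,17), (18,19).
Pick (1,2); next start ≥ 2 → (6,7); next start ≥ 7 → (10,12); next start ≥ 12 → (15,17); next start ≥ 17 → (18,19).
Selected 5 classes.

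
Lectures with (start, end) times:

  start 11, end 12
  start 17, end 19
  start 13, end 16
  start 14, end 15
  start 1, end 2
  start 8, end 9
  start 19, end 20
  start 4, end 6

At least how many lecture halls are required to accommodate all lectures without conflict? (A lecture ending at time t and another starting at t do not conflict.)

Events (time:±→running): 1:+→1 2:-→0 4:+→1 6:-→0 8:+→1 9:-→0 11:+→1 12:-→0 13:+→1 14:+→2 … peak 2.

2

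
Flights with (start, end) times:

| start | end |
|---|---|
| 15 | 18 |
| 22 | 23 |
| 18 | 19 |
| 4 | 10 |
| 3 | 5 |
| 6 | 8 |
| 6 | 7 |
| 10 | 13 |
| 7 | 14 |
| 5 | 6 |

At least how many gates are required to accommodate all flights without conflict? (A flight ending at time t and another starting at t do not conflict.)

3

Count concurrent intervals with a sweep; the peak is the room count.
starts: [3, 4, 5, 6, 6, 7, 10, 15, 18, 22]
ends:   [5, 6, 7, 8, 10, 13, 14, 18, 19, 23]
s3→1 s4→2 e5→1 s5→2 e6→1 s6→2 s6→3  — peak 3.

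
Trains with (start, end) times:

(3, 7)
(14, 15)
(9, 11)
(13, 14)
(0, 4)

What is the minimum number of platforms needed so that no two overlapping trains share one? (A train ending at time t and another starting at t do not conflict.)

The answer is the maximum number of intervals overlapping at any instant.
Events (time:±→running): 0:+→1 3:+→2 … peak 2.

2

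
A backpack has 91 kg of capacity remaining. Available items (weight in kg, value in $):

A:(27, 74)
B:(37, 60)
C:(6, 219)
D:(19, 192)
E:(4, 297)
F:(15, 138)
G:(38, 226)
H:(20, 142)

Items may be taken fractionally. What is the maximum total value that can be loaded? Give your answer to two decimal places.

Ratios (sorted): E 74.25, C 36.50, D 10.11, F 9.20, H 7.10, G 5.95, A 2.74, B 1.62
take E (4 @ 297); take C (6 @ 219); take D (19 @ 192); take F (15 @ 138); take H (20 @ 142); take 27/38 of G → 160.58. Capacity used 91/91.
Total value = 1148.58

1148.58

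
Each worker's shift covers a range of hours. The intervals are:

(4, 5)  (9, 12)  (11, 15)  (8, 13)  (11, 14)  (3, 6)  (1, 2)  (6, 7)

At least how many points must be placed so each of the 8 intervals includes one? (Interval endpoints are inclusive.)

4

Sort by right endpoint; whenever an interval is uncovered, place a point at its right end.
By right end: [1,2]  [4,5]  [3,6]  [6,7]  [9,12]  [8,13]  [11,14]  [11,15]
[1,2] uncovered → point at 2; [4,5] uncovered → point at 5; [6,7] uncovered → point at 7; [9,12] uncovered → point at 12.
Points: 2, 5, 7, 12 (4 total).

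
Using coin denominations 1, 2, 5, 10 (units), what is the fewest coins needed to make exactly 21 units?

3

21 − 2×10→1 − 1×1→0
Total coins = 2 + 1 = 3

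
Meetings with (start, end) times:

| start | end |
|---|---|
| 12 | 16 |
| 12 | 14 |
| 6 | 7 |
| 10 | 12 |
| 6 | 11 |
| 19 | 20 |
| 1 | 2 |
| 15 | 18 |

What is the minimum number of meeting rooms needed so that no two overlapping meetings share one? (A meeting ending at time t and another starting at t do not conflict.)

2

The answer is the maximum number of intervals overlapping at any instant.
starts: [1, 6, 6, 10, 12, 12, 15, 19]
ends:   [2, 7, 11, 12, 14, 16, 18, 20]
s1→1 e2→0 s6→1 s6→2  — peak 2.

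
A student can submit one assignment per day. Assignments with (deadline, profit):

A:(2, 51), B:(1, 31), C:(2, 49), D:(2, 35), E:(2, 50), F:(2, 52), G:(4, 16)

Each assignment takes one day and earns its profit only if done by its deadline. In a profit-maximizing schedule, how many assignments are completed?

Sort by profit descending; place each in the latest free slot ≤ its deadline.
By profit: F(d2,52), A(d2,51), E(d2,50), C(d2,49), D(d2,35), B(d1,31), G(d4,16)
F→slot 2; A→slot 1; E skipped; C skipped; D skipped; B skipped; G→slot 4.
3 of 7 scheduled.

3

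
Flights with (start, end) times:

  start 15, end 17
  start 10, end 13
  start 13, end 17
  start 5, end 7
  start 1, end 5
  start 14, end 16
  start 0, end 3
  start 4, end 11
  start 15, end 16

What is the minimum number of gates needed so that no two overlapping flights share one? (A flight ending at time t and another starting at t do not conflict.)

Events (time:±→running): 0:+→1 1:+→2 3:-→1 4:+→2 5:-→1 5:+→2 7:-→1 10:+→2 11:-→1 13:-→0 13:+→1 14:+→2 15:+→3 15:+→4 … peak 4.

4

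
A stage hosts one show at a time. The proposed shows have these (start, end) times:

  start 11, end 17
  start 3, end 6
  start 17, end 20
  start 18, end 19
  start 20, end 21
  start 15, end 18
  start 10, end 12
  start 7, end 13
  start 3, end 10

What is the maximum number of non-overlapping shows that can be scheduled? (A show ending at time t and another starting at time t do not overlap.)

Greedy by earliest finish: after sorting by end time, pick each interval compatible with the last pick.
By end time: (3,6), (3,10), (10,12), (7,13), (11,17), (15,18), (18,19), (17,20), (20,21).
Pick (3,6); next start ≥ 6 → (10,12); next start ≥ 12 → (15,18); next start ≥ 18 → (18,19); next start ≥ 19 → (20,21).
Selected 5 shows.

5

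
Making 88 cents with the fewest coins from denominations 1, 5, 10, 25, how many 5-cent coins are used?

Use the largest denomination that fits, subtract, and repeat.
88 − 3×25→13 − 1×10→3 − 3×1→0
Count of 5: 0

0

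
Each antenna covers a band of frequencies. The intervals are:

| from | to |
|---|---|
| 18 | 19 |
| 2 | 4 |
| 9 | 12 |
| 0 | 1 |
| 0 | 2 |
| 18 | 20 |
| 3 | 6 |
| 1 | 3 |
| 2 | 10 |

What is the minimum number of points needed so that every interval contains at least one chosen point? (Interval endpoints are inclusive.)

Process intervals by earliest right end; each time one isn't hit yet, stab at its right endpoint.
Sorted: [0,1] [0,2] [1,3] [2,4] [3,6] [2,10] [9,12] [18,19] [18,20]
{[0,1],[0,2],[1,3]} hit by 1; {[2,4],[3,6],[2,10]} hit by 4; {[9,12]} hit by 12; {[18,19],[18,20]} hit by 19.
Points: 1, 4, 12, 19 (4 total).

4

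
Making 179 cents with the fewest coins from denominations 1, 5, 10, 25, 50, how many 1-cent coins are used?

4

Use the largest denomination that fits, subtract, and repeat.
179 − 3×50→29 − 1×25→4 − 4×1→0
Count of 1: 4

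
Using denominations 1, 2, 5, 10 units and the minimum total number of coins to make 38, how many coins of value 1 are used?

1

Use the largest denomination that fits, subtract, and repeat.
38 − 3×10→8 − 1×5→3 − 1×2→1 − 1×1→0
Count of 1: 1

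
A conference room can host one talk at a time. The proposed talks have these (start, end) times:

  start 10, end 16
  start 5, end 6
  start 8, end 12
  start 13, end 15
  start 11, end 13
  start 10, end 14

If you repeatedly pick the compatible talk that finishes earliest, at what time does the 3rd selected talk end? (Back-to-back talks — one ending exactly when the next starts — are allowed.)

15

Sorted by end: (5,6)  (8,12)  (11,13)  (10,14)  (13,15)  (10,16)
take (5,6); take (8,12); take (13,15).
Selected: (5,6) (8,12) (13,15)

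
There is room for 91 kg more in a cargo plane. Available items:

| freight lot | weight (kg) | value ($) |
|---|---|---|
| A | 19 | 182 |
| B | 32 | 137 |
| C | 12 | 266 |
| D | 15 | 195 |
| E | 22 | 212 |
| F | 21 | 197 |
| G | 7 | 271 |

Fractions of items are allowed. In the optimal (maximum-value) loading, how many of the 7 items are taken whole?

5

Sort by value per unit weight and fill in that order.
Order: G (271/7=38.71) > C (266/12=22.17) > D (195/15=13.00) > E (212/22=9.64) > A (182/19=9.58) > F (197/21=9.38) > B (137/32=4.28)
Fill: take G (7 @ 271) → take C (12 @ 266) → take D (15 @ 195) → take E (22 @ 212) → take A (19 @ 182) → take 16/21 of F → 150.10; 91/91 used.
5 item(s) taken whole; one partial (take 16/21 of F).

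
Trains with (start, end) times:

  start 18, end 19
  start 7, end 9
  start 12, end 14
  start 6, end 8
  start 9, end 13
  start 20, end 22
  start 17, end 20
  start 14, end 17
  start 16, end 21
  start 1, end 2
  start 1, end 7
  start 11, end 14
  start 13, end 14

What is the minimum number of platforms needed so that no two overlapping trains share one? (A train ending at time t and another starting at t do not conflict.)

3

Count concurrent intervals with a sweep; the peak is the room count.
Events (time:±→running): 1:+→1 1:+→2 2:-→1 6:+→2 7:-→1 7:+→2 8:-→1 9:-→0 9:+→1 11:+→2 12:+→3 … peak 3.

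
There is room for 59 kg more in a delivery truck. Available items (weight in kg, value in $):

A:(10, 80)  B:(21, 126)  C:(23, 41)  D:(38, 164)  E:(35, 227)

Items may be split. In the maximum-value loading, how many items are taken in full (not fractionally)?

2

Ratios (sorted): A 8.00, E 6.49, B 6.00, D 4.32, C 1.78
take A (10 @ 80); take E (35 @ 227); take 14/21 of B → 84.00. Capacity used 59/59.
2 item(s) taken whole; one partial (take 14/21 of B).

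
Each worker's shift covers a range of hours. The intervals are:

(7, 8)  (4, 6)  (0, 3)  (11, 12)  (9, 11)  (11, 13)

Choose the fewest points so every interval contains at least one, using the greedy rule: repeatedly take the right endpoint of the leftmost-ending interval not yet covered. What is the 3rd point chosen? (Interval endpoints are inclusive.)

8

Process intervals by earliest right end; each time one isn't hit yet, stab at its right endpoint.
Sorted: [0,3] [4,6] [7,8] [9,11] [11,12] [11,13]
{[0,3]} hit by 3; {[4,6]} hit by 6; {[7,8]} hit by 8; {[9,11],[11,12],[11,13]} hit by 11.
Points: 3, 6, 8, 11 (4 total).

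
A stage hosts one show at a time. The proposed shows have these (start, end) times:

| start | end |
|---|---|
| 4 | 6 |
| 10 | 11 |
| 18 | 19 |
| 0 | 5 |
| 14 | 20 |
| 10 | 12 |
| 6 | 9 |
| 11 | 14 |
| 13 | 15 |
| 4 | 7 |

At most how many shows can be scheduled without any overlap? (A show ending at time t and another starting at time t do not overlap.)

Sort by end time and greedily take each interval whose start is ≥ the last chosen end.
By end time: (0,5), (4,6), (4,7), (6,9), (10,11), (10,12), (11,14), (13,15), (18,19), (14,20).
Pick (0,5); next start ≥ 5 → (6,9); next start ≥ 9 → (10,11); next start ≥ 11 → (11,14); next start ≥ 14 → (18,19).
Selected 5 shows.

5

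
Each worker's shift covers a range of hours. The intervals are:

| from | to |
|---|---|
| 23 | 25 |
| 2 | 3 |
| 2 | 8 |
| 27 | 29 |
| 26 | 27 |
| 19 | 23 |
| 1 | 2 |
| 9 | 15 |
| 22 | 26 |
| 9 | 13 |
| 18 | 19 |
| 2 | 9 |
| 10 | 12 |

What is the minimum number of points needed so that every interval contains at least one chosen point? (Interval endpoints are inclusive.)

5

Sort by right endpoint; whenever an interval is uncovered, place a point at its right end.
Sorted: [1,2] [2,3] [2,8] [2,9] [10,12] [9,13] [9,15] [18,19] [19,23] [23,25] [22,26] [26,27] [27,29]
{[1,2],[2,3],[2,8],[2,9]} hit by 2; {[10,12],[9,13],[9,15]} hit by 12; {[18,19],[19,23]} hit by 19; {[23,25],[22,26]} hit by 25; {[26,27],[27,29]} hit by 27.
Points: 2, 12, 19, 25, 27 (5 total).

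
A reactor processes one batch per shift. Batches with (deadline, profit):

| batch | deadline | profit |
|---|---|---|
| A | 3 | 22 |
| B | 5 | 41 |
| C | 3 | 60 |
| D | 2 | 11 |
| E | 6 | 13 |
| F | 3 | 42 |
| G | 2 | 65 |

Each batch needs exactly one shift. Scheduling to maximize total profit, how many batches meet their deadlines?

5

Sort by profit descending; place each in the latest free slot ≤ its deadline.
Profit order: G=65 C=60 F=42 B=41 A=22 E=13 D=11
Assign: G→slot 2, C→slot 3, F→slot 1, B→slot 5, A skipped, E→slot 6, D skipped.
Slots: [1:F] [2:G] [3:C] [5:B] [6:E]
5 of 7 scheduled.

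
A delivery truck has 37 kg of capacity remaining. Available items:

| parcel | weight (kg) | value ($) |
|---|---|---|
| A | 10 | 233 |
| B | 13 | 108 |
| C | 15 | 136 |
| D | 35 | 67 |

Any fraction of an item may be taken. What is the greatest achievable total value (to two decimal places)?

Greedy by value/weight ratio, highest first.
Order: A (233/10=23.30) > C (136/15=9.07) > B (108/13=8.31) > D (67/35=1.91)
Fill: take A (10 @ 233) → take C (15 @ 136) → take 12/13 of B → 99.69; 37/37 used.
Total value = 468.69

468.69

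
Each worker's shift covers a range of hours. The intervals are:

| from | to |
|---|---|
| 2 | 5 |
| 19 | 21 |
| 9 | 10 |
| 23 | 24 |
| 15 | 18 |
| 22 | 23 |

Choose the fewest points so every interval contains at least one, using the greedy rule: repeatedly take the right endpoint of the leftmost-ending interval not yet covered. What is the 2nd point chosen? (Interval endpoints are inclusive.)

Process intervals by earliest right end; each time one isn't hit yet, stab at its right endpoint.
By right end: [2,5]  [9,10]  [15,18]  [19,21]  [22,23]  [23,24]
[2,5] uncovered → point at 5; [9,10] uncovered → point at 10; [15,18] uncovered → point at 18; [19,21] uncovered → point at 21; [22,23] uncovered → point at 23.
Points: 5, 10, 18, 21, 23 (5 total).

10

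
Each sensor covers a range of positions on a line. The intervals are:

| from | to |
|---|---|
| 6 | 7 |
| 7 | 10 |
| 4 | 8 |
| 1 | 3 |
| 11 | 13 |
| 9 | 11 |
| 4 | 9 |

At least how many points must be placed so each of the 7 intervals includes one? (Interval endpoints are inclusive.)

3

By right end: [1,3]  [6,7]  [4,8]  [4,9]  [7,10]  [9,11]  [11,13]
[1,3] uncovered → point at 3; [6,7] uncovered → point at 7; [9,11] uncovered → point at 11.
Points: 3, 7, 11 (3 total).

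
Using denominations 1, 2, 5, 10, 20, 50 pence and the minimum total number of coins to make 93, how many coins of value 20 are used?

93 − 1×50→43 − 2×20→3 − 1×2→1 − 1×1→0
Count of 20: 2

2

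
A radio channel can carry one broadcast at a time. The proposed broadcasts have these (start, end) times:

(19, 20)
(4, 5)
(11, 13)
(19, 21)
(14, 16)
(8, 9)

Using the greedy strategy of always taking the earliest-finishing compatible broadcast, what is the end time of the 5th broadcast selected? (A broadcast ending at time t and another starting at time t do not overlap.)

20

Sorted by end: (4,5)  (8,9)  (11,13)  (14,16)  (19,20)  (19,21)
take (4,5); take (8,9); take (11,13); take (14,16); take (19,20); skip (19,21).
Selected: (4,5) (8,9) (11,13) (14,16) (19,20)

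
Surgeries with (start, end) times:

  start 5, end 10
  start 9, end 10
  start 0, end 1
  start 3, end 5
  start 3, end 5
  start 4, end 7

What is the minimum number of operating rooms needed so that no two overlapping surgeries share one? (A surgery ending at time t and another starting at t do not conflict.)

The answer is the maximum number of intervals overlapping at any instant.
starts: [0, 3, 3, 4, 5, 9]
ends:   [1, 5, 5, 7, 10, 10]
s0→1 e1→0 s3→1 s3→2 s4→3  — peak 3.

3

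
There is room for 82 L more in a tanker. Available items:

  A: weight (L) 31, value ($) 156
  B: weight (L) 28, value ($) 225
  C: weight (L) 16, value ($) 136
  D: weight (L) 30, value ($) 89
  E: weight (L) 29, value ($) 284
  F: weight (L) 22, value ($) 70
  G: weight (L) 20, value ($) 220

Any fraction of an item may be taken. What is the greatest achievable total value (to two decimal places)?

776.61

Sort by value per unit weight and fill in that order.
Order: G (220/20=11.00) > E (284/29=9.79) > C (136/16=8.50) > B (225/28=8.04) > A (156/31=5.03) > F (70/22=3.18) > D (89/30=2.97)
Fill: take G (20 @ 220) → take E (29 @ 284) → take C (16 @ 136) → take 17/28 of B → 136.61; 82/82 used.
Total value = 776.61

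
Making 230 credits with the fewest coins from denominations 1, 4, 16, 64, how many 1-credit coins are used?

2

Use the largest denomination that fits, subtract, and repeat.
230 = 3×64 + 2×16 + 1×4 + 2×1
Count of 1: 2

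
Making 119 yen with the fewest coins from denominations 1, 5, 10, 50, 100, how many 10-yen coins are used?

1

Use the largest denomination that fits, subtract, and repeat.
119 = 1×100 + 1×10 + 1×5 + 4×1
Count of 10: 1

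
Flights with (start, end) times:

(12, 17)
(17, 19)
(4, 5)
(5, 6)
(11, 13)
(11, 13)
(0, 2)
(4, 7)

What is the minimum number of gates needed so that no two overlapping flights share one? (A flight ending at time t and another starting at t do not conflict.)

3

starts: [0, 4, 4, 5, 11, 11, 12, 17]
ends:   [2, 5, 6, 7, 13, 13, 17, 19]
s0→1 e2→0 s4→1 s4→2 e5→1 s5→2 e6→1 e7→0 s11→1 s11→2 s12→3  — peak 3.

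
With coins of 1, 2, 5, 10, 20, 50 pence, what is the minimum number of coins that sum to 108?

Use the largest denomination that fits, subtract, and repeat.
108 − 2×50→8 − 1×5→3 − 1×2→1 − 1×1→0
Total coins = 2 + 1 + 1 + 1 = 5

5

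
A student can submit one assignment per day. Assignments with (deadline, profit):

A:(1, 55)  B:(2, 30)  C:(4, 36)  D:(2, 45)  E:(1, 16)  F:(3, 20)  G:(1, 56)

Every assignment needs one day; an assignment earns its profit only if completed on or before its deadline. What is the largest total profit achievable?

Sort by profit descending; place each in the latest free slot ≤ its deadline.
Profit order: G=56 A=55 D=45 C=36 B=30 F=20 E=16
Assign: G→slot 1, A skipped, D→slot 2, C→slot 4, B skipped, F→slot 3, E skipped.
Slots: [1:G] [2:D] [3:F] [4:C]
Profit = 56 + 45 + 20 + 36 = 157

157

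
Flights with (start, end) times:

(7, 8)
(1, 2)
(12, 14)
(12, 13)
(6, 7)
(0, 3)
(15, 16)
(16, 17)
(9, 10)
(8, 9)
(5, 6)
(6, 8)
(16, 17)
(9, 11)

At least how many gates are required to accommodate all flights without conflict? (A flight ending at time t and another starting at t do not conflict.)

Count concurrent intervals with a sweep; the peak is the room count.
starts: [0, 1, 5, 6, 6, 7, 8, 9, 9, 12, 12, 15, 16, 16]
ends:   [2, 3, 6, 7, 8, 8, 9, 10, 11, 13, 14, 16, 17, 17]
s0→1 s1→2  — peak 2.

2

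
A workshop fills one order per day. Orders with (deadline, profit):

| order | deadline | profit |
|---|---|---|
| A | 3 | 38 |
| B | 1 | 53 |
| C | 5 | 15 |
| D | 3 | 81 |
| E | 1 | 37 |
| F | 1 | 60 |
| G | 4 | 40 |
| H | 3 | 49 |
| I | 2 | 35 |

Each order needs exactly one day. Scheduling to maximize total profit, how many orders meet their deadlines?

5

Sort by profit descending; place each in the latest free slot ≤ its deadline.
By profit: D(d3,81), F(d1,60), B(d1,53), H(d3,49), G(d4,40), A(d3,38), E(d1,37), I(d2,35), C(d5,15)
D→slot 3; F→slot 1; B skipped; H→slot 2; G→slot 4; A skipped; E skipped; I skipped; C→slot 5.
5 of 9 scheduled.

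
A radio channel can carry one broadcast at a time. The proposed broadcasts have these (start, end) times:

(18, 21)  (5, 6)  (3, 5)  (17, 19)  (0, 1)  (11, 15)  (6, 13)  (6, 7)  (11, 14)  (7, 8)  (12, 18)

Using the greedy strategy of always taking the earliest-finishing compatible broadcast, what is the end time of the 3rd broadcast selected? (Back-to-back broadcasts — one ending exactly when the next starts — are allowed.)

6

By end time: (0,1), (3,5), (5,6), (6,7), (7,8), (6,13), (11,14), (11,15), (12,18), (17,19), (18,21).
Pick (0,1); next start ≥ 1 → (3,5); next start ≥ 5 → (5,6); next start ≥ 6 → (6,7); next start ≥ 7 → (7,8); next start ≥ 8 → (11,14); next start ≥ 14 → (17,19).
Selected: (0,1) (3,5) (5,6) (6,7) (7,8) (11,14) (17,19)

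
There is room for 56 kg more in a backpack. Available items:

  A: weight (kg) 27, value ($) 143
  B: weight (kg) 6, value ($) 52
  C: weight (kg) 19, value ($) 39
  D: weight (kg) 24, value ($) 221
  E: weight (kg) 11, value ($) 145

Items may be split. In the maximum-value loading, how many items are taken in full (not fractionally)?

Greedy by value/weight ratio, highest first.
Order: E (145/11=13.18) > D (221/24=9.21) > B (52/6=8.67) > A (143/27=5.30) > C (39/19=2.05)
Fill: take E (11 @ 145) → take D (24 @ 221) → take B (6 @ 52) → take 15/27 of A → 79.44; 56/56 used.
3 item(s) taken whole; one partial (take 15/27 of A).

3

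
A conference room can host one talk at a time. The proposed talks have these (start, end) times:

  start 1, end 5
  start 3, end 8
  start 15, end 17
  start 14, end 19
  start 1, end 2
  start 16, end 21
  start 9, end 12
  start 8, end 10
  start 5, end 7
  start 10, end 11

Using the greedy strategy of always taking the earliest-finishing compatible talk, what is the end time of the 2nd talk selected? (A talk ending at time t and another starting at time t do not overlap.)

Sort by end time and greedily take each interval whose start is ≥ the last chosen end.
By end time: (1,2), (1,5), (5,7), (3,8), (8,10), (10,11), (9,12), (15,17), (14,19), (16,21).
Pick (1,2); next start ≥ 2 → (5,7); next start ≥ 7 → (8,10); next start ≥ 10 → (10,11); next start ≥ 11 → (15,17).
Selected: (1,2) (5,7) (8,10) (10,11) (15,17)

7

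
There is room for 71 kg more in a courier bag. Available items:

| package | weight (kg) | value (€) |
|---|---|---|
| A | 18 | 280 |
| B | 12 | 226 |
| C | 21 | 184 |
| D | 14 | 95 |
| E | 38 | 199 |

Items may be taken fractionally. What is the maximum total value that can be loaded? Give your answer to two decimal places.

816.42

Greedy by value/weight ratio, highest first.
Ratios (sorted): B 18.83, A 15.56, C 8.76, D 6.79, E 5.24
take B (12 @ 226); take A (18 @ 280); take C (21 @ 184); take D (14 @ 95); take 6/38 of E → 31.42. Capacity used 71/71.
Total value = 816.42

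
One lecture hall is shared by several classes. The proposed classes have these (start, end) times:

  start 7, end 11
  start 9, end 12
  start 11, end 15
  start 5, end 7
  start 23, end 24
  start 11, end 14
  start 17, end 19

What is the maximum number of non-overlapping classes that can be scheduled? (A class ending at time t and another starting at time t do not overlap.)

5

Sort by end time and greedily take each interval whose start is ≥ the last chosen end.
Sorted by end: (5,7)  (7,11)  (9,12)  (11,14)  (11,15)  (17,19)  (23,24)
take (5,7); take (7,11); take (11,14); take (17,19); take (23,24).
Selected 5 classes.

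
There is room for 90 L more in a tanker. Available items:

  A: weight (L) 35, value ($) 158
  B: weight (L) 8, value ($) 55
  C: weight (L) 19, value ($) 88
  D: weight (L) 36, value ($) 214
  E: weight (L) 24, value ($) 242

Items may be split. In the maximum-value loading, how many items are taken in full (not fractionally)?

4

Order: E (242/24=10.08) > B (55/8=6.88) > D (214/36=5.94) > C (88/19=4.63) > A (158/35=4.51)
Fill: take E (24 @ 242) → take B (8 @ 55) → take D (36 @ 214) → take C (19 @ 88) → take 3/35 of A → 13.54; 90/90 used.
4 item(s) taken whole; one partial (take 3/35 of A).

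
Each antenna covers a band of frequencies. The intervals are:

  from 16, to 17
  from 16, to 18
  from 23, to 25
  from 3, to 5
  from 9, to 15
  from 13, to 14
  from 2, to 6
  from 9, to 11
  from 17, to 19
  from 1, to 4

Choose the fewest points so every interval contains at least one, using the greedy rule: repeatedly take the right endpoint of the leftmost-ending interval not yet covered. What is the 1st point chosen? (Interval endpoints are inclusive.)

4

By right end: [1,4]  [3,5]  [2,6]  [9,11]  [13,14]  [9,15]  [16,17]  [16,18]  [17,19]  [23,25]
[1,4] uncovered → point at 4; [9,11] uncovered → point at 11; [13,14] uncovered → point at 14; [16,17] uncovered → point at 17; [23,25] uncovered → point at 25.
Points: 4, 11, 14, 17, 25 (5 total).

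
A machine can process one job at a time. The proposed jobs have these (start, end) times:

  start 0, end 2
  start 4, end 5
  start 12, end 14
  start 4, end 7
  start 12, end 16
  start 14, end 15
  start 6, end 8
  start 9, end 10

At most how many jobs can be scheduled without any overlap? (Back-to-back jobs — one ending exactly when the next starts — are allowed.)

Order by finish time; keep every interval that doesn't clash with the previous kept one.
Sorted by end: (0,2)  (4,5)  (4,7)  (6,8)  (9,10)  (12,14)  (14,15)  (12,16)
take (0,2); take (4,5); take (6,8); take (9,10); take (12,14); take (14,15).
Selected 6 jobs.

6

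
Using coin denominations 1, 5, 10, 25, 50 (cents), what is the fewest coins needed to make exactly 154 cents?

7

154 − 3×50→4 − 4×1→0
Total coins = 3 + 4 = 7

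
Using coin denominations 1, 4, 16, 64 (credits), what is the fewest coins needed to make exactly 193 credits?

4

193 − 3×64→1 − 1×1→0
Total coins = 3 + 1 = 4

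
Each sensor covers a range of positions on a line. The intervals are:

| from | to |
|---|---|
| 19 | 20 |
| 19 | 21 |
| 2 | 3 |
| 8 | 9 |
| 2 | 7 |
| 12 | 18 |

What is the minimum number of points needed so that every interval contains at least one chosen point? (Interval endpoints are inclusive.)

4

Sort by right endpoint; whenever an interval is uncovered, place a point at its right end.
By right end: [2,3]  [2,7]  [8,9]  [12,18]  [19,20]  [19,21]
[2,3] uncovered → point at 3; [8,9] uncovered → point at 9; [12,18] uncovered → point at 18; [19,20] uncovered → point at 20.
Points: 3, 9, 18, 20 (4 total).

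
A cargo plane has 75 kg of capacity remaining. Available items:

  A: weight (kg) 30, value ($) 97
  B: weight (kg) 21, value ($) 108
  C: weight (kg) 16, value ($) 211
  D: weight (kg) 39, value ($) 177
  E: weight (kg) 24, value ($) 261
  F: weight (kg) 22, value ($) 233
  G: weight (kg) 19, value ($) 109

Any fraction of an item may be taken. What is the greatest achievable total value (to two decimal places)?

Order: C (211/16=13.19) > E (261/24=10.88) > F (233/22=10.59) > G (109/19=5.74) > B (108/21=5.14) > D (177/39=4.54) > A (97/30=3.23)
Fill: take C (16 @ 211) → take E (24 @ 261) → take F (22 @ 233) → take 13/19 of G → 74.58; 75/75 used.
Total value = 779.58

779.58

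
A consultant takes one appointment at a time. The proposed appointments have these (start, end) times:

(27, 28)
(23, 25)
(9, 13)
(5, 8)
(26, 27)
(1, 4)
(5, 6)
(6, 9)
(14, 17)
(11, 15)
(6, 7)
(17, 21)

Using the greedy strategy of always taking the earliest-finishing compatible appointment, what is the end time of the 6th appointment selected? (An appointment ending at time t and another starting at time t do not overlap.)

By end time: (1,4), (5,6), (6,7), (5,8), (6,9), (9,13), (11,15), (14,17), (17,21), (23,25), (26,27), (27,28).
Pick (1,4); next start ≥ 4 → (5,6); next start ≥ 6 → (6,7); next start ≥ 7 → (9,13); next start ≥ 13 → (14,17); next start ≥ 17 → (17,21); next start ≥ 21 → (23,25); next start ≥ 25 → (26,27); next start ≥ 27 → (27,28).
Selected: (1,4) (5,6) (6,7) (9,13) (14,17) (17,21) (23,25) (26,27) (27,28)

21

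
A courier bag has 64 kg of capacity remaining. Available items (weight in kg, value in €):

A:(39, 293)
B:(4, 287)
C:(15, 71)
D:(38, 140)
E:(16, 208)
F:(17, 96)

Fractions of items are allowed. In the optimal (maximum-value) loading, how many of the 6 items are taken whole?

Ratios (sorted): B 71.75, E 13.00, A 7.51, F 5.65, C 4.73, D 3.68
take B (4 @ 287); take E (16 @ 208); take A (39 @ 293); take 5/17 of F → 28.24. Capacity used 64/64.
3 item(s) taken whole; one partial (take 5/17 of F).

3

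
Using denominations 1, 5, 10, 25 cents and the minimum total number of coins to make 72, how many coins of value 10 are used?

2

72 = 2×25 + 2×10 + 2×1
Count of 10: 2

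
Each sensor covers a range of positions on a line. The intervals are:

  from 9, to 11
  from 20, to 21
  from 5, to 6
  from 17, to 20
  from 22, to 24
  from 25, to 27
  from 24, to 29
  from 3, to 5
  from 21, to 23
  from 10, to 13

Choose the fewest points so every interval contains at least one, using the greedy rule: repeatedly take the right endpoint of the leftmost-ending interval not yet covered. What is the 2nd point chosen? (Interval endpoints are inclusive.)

Sorted: [3,5] [5,6] [9,11] [10,13] [17,20] [20,21] [21,23] [22,24] [25,27] [24,29]
{[3,5],[5,6]} hit by 5; {[9,11],[10,13]} hit by 11; {[17,20],[20,21]} hit by 20; {[21,23],[22,24]} hit by 23; {[25,27],[24,29]} hit by 27.
Points: 5, 11, 20, 23, 27 (5 total).

11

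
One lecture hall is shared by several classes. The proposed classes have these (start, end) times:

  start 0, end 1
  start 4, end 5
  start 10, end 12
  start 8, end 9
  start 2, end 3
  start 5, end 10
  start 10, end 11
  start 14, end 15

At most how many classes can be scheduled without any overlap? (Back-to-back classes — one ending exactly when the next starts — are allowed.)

6

Order by finish time; keep every interval that doesn't clash with the previous kept one.
By end time: (0,1), (2,3), (4,5), (8,9), (5,10), (10,11), (10,12), (14,15).
Pick (0,1); next start ≥ 1 → (2,3); next start ≥ 3 → (4,5); next start ≥ 5 → (8,9); next start ≥ 9 → (10,11); next start ≥ 11 → (14,15).
Selected 6 classes.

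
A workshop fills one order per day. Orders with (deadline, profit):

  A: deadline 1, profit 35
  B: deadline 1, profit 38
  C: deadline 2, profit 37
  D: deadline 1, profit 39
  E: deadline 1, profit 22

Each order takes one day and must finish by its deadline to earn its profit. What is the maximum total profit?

Profit order: D=39 B=38 C=37 A=35 E=22
Assign: D→slot 1, B skipped, C→slot 2, A skipped, E skipped.
Slots: [1:D] [2:C]
Profit = 39 + 37 = 76

76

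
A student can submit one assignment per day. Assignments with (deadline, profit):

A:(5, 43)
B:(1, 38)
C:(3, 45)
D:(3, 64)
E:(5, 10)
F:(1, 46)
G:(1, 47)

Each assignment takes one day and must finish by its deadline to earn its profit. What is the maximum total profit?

209

By profit: D(d3,64), G(d1,47), F(d1,46), C(d3,45), A(d5,43), B(d1,38), E(d5,10)
D→slot 3; G→slot 1; F skipped; C→slot 2; A→slot 5; B skipped; E→slot 4.
Profit = 47 + 45 + 64 + 10 + 43 = 209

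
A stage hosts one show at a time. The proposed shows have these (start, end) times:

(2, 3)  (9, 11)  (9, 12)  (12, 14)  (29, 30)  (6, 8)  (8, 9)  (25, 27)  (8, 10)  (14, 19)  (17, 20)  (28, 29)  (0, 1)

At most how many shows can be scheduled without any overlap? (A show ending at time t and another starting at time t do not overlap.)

10

Sorted by end: (0,1)  (2,3)  (6,8)  (8,9)  (8,10)  (9,11)  (9,12)  (12,14)  (14,19)  (17,20)  (25,27)  (28,29)  (29,30)
take (0,1); take (2,3); take (6,8); take (8,9); take (9,11); take (12,14); take (14,19); take (25,27); take (28,29); take (29,30).
Selected 10 shows.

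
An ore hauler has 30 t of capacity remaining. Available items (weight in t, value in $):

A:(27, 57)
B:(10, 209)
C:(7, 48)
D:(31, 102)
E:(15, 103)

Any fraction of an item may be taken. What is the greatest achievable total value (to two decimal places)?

Greedy by value/weight ratio, highest first.
Order: B (209/10=20.90) > E (103/15=6.87) > C (48/7=6.86) > D (102/31=3.29) > A (57/27=2.11)
Fill: take B (10 @ 209) → take E (15 @ 103) → take 5/7 of C → 34.29; 30/30 used.
Total value = 346.29

346.29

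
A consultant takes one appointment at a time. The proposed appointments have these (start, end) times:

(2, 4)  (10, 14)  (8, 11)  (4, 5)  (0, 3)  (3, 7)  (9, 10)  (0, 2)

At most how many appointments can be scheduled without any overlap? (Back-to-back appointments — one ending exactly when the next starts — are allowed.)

5

Greedy by earliest finish: after sorting by end time, pick each interval compatible with the last pick.
By end time: (0,2), (0,3), (2,4), (4,5), (3,7), (9,10), (8,11), (10,14).
Pick (0,2); next start ≥ 2 → (2,4); next start ≥ 4 → (4,5); next start ≥ 5 → (9,10); next start ≥ 10 → (10,14).
Selected 5 appointments.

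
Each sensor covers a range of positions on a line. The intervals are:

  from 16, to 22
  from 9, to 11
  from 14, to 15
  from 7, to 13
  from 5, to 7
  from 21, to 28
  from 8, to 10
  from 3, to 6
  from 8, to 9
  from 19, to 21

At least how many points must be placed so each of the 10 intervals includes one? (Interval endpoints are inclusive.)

4

Process intervals by earliest right end; each time one isn't hit yet, stab at its right endpoint.
By right end: [3,6]  [5,7]  [8,9]  [8,10]  [9,11]  [7,13]  [14,15]  [19,21]  [16,22]  [21,28]
[3,6] uncovered → point at 6; [8,9] uncovered → point at 9; [14,15] uncovered → point at 15; [19,21] uncovered → point at 21.
Points: 6, 9, 15, 21 (4 total).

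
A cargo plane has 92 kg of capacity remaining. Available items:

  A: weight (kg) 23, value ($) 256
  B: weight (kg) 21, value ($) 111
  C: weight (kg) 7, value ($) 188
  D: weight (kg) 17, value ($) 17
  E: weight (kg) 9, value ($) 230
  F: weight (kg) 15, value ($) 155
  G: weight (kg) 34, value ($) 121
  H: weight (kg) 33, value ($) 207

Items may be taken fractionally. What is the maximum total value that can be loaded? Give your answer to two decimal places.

Sort by value per unit weight and fill in that order.
Ratios (sorted): C 26.86, E 25.56, A 11.13, F 10.33, H 6.27, B 5.29, G 3.56, D 1.00
take C (7 @ 188); take E (9 @ 230); take A (23 @ 256); take F (15 @ 155); take H (33 @ 207); take 5/21 of B → 26.43. Capacity used 92/92.
Total value = 1062.43

1062.43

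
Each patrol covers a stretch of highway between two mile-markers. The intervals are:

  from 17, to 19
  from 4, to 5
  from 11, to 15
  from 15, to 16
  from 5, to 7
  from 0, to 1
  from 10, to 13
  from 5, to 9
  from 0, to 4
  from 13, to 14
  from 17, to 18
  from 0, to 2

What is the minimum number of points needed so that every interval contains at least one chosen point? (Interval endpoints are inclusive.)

Process intervals by earliest right end; each time one isn't hit yet, stab at its right endpoint.
Sorted: [0,1] [0,2] [0,4] [4,5] [5,7] [5,9] [10,13] [13,14] [11,15] [15,16] [17,18] [17,19]
{[0,1],[0,2],[0,4]} hit by 1; {[4,5],[5,7],[5,9]} hit by 5; {[10,13],[13,14],[11,15]} hit by 13; {[15,16]} hit by 16; {[17,18],[17,19]} hit by 18.
Points: 1, 5, 13, 16, 18 (5 total).

5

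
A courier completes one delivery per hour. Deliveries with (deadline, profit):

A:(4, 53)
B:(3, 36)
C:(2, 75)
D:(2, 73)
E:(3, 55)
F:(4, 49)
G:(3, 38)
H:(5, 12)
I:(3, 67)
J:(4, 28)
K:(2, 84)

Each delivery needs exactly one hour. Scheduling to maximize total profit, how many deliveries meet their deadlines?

By profit: K(d2,84), C(d2,75), D(d2,73), I(d3,67), E(d3,55), A(d4,53), F(d4,49), G(d3,38), B(d3,36), J(d4,28), H(d5,12)
K→slot 2; C→slot 1; D skipped; I→slot 3; E skipped; A→slot 4; F skipped; G skipped; B skipped; J skipped; H→slot 5.
5 of 11 scheduled.

5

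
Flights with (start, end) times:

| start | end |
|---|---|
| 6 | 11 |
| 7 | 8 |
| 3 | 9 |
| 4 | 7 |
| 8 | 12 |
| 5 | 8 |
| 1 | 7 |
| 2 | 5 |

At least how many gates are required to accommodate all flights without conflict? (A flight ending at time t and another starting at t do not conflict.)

The answer is the maximum number of intervals overlapping at any instant.
starts: [1, 2, 3, 4, 5, 6, 7, 8]
ends:   [5, 7, 7, 8, 8, 9, 11, 12]
s1→1 s2→2 s3→3 s4→4 e5→3 s5→4 s6→5  — peak 5.

5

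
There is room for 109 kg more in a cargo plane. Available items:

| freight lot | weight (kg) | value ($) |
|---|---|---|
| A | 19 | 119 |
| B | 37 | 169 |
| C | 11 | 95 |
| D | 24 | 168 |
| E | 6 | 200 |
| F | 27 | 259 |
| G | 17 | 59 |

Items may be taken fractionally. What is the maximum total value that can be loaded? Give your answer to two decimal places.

Greedy by value/weight ratio, highest first.
Ratios (sorted): E 33.33, F 9.59, C 8.64, D 7.00, A 6.26, B 4.57, G 3.47
take E (6 @ 200); take F (27 @ 259); take C (11 @ 95); take D (24 @ 168); take A (19 @ 119); take 22/37 of B → 100.49. Capacity used 109/109.
Total value = 941.49

941.49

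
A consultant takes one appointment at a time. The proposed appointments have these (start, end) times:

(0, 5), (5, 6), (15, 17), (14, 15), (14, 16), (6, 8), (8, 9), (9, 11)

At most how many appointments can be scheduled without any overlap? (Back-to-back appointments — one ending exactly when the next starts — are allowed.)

Greedy by earliest finish: after sorting by end time, pick each interval compatible with the last pick.
Sorted by end: (0,5)  (5,6)  (6,8)  (8,9)  (9,11)  (14,15)  (14,16)  (15,17)
take (0,5); take (5,6); take (6,8); take (8,9); take (9,11); take (14,15); take (15,17).
Selected 7 appointments.

7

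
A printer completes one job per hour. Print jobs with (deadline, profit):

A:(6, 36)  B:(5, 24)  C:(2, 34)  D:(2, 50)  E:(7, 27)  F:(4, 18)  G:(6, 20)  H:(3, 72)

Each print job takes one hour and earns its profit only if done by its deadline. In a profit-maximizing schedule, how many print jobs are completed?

Sort by profit descending; place each in the latest free slot ≤ its deadline.
Profit order: H=72 D=50 A=36 C=34 E=27 B=24 G=20 F=18
Assign: H→slot 3, D→slot 2, A→slot 6, C→slot 1, E→slot 7, B→slot 5, G→slot 4, F skipped.
Slots: [1:C] [2:D] [3:H] [4:G] [5:B] [6:A] [7:E]
7 of 8 scheduled.

7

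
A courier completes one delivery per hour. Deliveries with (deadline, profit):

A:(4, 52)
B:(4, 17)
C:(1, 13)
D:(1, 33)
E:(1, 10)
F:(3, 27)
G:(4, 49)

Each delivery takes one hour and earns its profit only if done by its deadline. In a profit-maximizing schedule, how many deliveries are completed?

By profit: A(d4,52), G(d4,49), D(d1,33), F(d3,27), B(d4,17), C(d1,13), E(d1,10)
A→slot 4; G→slot 3; D→slot 1; F→slot 2; B skipped; C skipped; E skipped.
4 of 7 scheduled.

4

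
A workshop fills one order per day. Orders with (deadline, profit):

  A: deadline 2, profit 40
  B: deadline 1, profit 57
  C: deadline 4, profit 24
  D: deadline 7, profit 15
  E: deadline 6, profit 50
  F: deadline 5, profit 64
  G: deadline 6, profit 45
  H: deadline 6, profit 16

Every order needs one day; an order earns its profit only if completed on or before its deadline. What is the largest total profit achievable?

295

Take jobs in profit order; each goes to the latest open slot no later than its deadline.
By profit: F(d5,64), B(d1,57), E(d6,50), G(d6,45), A(d2,40), C(d4,24), H(d6,16), D(d7,15)
F→slot 5; B→slot 1; E→slot 6; G→slot 4; A→slot 2; C→slot 3; H skipped; D→slot 7.
Profit = 57 + 40 + 24 + 45 + 64 + 50 + 15 = 295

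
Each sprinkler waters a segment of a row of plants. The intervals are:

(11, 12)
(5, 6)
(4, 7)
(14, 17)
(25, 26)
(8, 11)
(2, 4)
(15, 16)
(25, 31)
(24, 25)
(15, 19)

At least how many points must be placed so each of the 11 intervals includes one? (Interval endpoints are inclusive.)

Sort by right endpoint; whenever an interval is uncovered, place a point at its right end.
Sorted: [2,4] [5,6] [4,7] [8,11] [11,12] [15,16] [14,17] [15,19] [24,25] [25,26] [25,31]
{[2,4]} hit by 4; {[5,6],[4,7]} hit by 6; {[8,11],[11,12]} hit by 11; {[15,16],[14,17],[15,19]} hit by 16; {[24,25],[25,26],[25,31]} hit by 25.
Points: 4, 6, 11, 16, 25 (5 total).

5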